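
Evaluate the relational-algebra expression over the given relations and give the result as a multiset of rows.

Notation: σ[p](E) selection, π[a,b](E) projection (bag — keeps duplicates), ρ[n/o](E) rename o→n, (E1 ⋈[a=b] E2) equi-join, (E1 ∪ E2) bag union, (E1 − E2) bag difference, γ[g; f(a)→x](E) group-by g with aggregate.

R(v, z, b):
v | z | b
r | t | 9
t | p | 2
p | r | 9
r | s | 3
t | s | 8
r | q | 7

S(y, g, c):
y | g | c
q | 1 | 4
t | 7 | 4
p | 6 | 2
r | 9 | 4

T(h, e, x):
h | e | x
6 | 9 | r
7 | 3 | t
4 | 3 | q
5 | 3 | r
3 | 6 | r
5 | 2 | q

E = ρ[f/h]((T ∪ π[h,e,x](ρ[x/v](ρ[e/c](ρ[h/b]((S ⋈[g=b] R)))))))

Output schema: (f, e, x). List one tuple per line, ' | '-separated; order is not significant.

Stepwise |·|:
  T → 6
  S → 4
  R → 6
  (S ⋈[g=b] R) → 3
  ρ[h/b]((S ⋈[g=b] R)) → 3
  ρ[e/c](ρ[h/b]((S ⋈[g=b] R))) → 3
  ρ[x/v](ρ[e/c](ρ[h/b]((S ⋈[g=b] R)))) → 3
  π[h,e,x](ρ[x/v](ρ[e/c](ρ[h/b]((S ⋈[g=b] R))))) → 3
  (T ∪ π[h,e,x](ρ[x/v](ρ[e/c](ρ[h/b]((S ⋈[g=b] R)))))) → 9
  ρ[f/h]((T ∪ π[h,e,x](ρ[x/v](ρ[e/c](ρ[h/b]((S ⋈[g=b] R))))))) → 9

== RESULT ==
f | e | x
3 | 6 | r
4 | 3 | q
5 | 2 | q
5 | 3 | r
6 | 9 | r
7 | 3 | t
7 | 4 | r
9 | 4 | p
9 | 4 | r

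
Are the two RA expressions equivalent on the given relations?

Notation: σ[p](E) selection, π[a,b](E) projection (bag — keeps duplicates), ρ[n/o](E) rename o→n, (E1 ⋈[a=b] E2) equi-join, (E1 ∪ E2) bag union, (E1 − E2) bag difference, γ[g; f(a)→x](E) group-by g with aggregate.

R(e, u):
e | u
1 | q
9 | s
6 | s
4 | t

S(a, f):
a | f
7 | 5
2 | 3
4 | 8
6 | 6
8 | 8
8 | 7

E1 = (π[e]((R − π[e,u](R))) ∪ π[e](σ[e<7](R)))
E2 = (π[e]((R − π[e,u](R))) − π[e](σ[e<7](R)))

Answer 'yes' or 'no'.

E1 row counts bottom-up:
  R → 4
  R → 4
  π[e,u](R) → 4
  (R − π[e,u](R)) → 0
  π[e]((R − π[e,u](R))) → 0
  R → 4
  σ[e<7](R) → 3
  π[e](σ[e<7](R)) → 3
  (π[e]((R − π[e,u](R))) ∪ π[e](σ[e<7](R))) → 3
E2 row counts bottom-up:
  R → 4
  R → 4
  π[e,u](R) → 4
  (R − π[e,u](R)) → 0
  π[e]((R − π[e,u](R))) → 0
  R → 4
  σ[e<7](R) → 3
  π[e](σ[e<7](R)) → 3
  (π[e]((R − π[e,u](R))) − π[e](σ[e<7](R))) → 0

E1 result:
e
1
4
6
E2 result:
e
(0 rows)
Witness: (6,) appears 1× in E1 but 0× in E2.

no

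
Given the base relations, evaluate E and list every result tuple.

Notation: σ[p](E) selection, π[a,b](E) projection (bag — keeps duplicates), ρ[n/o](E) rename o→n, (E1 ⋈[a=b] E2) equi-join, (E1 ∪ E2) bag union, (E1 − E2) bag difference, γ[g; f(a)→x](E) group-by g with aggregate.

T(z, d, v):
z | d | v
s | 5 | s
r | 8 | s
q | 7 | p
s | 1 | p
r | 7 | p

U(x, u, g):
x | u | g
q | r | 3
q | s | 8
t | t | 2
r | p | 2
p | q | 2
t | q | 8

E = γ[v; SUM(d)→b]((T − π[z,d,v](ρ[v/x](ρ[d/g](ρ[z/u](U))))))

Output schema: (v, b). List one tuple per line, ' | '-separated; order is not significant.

Row counts bottom-up:
  T → 5
  U → 6
  ρ[z/u](U) → 6
  ρ[d/g](ρ[z/u](U)) → 6
  ρ[v/x](ρ[d/g](ρ[z/u](U))) → 6
  π[z,d,v](ρ[v/x](ρ[d/g](ρ[z/u](U)))) → 6
  (T − π[z,d,v](ρ[v/x](ρ[d/g](ρ[z/u](U))))) → 5
  γ[v; SUM(d)→b]((T − π[z,d,v](ρ[v/x](ρ[d/g](ρ[z/u](U)))))) → 2

== RESULT ==
v | b
p | 15
s | 13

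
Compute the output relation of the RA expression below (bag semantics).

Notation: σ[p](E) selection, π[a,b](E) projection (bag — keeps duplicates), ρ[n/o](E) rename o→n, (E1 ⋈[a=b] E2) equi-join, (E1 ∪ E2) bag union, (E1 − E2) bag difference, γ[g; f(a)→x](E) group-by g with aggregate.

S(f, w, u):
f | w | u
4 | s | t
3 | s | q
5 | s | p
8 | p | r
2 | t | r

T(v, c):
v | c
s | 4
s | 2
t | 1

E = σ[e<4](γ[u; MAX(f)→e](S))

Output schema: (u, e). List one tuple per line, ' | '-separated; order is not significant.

Per-node cardinality:
  S → 5
  γ[u; MAX(f)→e](S) → 4
  σ[e<4](γ[u; MAX(f)→e](S)) → 1

== RESULT ==
u | e
q | 3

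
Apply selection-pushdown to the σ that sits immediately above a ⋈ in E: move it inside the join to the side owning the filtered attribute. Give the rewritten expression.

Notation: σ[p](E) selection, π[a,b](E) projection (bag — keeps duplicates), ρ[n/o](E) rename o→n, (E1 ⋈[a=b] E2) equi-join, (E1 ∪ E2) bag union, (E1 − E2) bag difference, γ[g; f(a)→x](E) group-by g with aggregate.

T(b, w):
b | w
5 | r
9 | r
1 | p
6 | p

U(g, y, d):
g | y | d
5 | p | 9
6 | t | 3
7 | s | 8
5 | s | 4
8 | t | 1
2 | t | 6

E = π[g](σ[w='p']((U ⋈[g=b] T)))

σ filters on w, owned by the right side.
E' = π[g]((U ⋈[g=b] σ[w='p'](T)))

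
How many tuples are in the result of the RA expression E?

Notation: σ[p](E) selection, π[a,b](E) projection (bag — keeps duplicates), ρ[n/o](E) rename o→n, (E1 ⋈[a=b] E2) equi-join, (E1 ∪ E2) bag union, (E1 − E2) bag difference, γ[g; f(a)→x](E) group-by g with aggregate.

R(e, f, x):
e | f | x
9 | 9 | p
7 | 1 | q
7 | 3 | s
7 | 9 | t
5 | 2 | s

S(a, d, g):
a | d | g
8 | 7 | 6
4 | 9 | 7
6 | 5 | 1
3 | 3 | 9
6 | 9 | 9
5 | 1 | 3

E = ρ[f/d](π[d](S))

Per-node cardinality:
  S → 6
  π[d](S) → 6
  ρ[f/d](π[d](S)) → 6

|E| = 6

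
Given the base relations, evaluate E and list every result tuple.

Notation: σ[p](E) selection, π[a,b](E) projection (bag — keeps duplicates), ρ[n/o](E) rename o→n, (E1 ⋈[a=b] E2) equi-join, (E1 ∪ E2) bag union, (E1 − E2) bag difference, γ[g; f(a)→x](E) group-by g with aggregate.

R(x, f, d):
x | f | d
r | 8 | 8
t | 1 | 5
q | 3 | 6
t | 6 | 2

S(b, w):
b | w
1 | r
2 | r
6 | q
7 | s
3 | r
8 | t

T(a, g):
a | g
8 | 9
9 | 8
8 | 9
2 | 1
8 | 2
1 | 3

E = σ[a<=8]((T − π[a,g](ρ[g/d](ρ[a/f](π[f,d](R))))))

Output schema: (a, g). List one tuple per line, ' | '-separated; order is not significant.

Subexpression sizes:
  T → 6
  R → 4
  π[f,d](R) → 4
  ρ[a/f](π[f,d](R)) → 4
  ρ[g/d](ρ[a/f](π[f,d](R))) → 4
  π[a,g](ρ[g/d](ρ[a/f](π[f,d](R)))) → 4
  (T − π[a,g](ρ[g/d](ρ[a/f](π[f,d](R))))) → 6
  σ[a<=8]((T − π[a,g](ρ[g/d](ρ[a/f](π[f,d](R)))))) → 5

== RESULT ==
a | g
1 | 3
2 | 1
8 | 2
8 | 9
8 | 9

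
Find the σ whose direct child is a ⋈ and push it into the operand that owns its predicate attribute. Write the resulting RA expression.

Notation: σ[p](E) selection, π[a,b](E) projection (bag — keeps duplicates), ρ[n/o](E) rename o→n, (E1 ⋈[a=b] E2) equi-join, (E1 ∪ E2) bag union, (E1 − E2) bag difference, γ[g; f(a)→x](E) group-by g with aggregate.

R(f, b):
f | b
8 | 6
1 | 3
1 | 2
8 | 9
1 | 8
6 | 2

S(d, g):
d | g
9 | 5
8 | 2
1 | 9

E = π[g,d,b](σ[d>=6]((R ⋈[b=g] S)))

σ filters on d, owned by the right side.
E' = π[g,d,b]((R ⋈[b=g] σ[d>=6](S)))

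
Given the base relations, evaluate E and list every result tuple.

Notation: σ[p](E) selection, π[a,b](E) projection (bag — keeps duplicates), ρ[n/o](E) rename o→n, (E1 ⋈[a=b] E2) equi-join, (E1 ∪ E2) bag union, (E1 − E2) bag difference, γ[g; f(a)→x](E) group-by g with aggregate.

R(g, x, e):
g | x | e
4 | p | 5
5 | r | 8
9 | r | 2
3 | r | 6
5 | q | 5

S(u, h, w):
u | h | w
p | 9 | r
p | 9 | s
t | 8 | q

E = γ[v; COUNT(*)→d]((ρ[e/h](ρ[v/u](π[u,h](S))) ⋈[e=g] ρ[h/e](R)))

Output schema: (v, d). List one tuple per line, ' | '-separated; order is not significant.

Stepwise |·|:
  S → 3
  π[u,h](S) → 3
  ρ[v/u](π[u,h](S)) → 3
  ρ[e/h](ρ[v/u](π[u,h](S))) → 3
  R → 5
  ρ[h/e](R) → 5
  (ρ[e/h](ρ[v/u](π[u,h](S))) ⋈[e=g] ρ[h/e](R)) → 2
  γ[v; COUNT(*)→d]((ρ[e/h](ρ[v/u](π[u,h](S))) ⋈[e=g] ρ[h/e](R))) → 1

== RESULT ==
v | d
p | 2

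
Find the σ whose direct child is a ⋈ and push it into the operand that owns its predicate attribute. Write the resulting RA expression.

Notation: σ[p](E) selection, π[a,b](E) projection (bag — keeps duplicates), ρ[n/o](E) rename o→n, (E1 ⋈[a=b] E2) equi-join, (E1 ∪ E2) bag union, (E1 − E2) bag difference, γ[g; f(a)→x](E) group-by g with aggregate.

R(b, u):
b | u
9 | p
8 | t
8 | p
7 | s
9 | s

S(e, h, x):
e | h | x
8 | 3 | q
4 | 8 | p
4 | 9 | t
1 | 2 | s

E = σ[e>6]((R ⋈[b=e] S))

σ filters on e, owned by the right side.
E' = (R ⋈[b=e] σ[e>6](S))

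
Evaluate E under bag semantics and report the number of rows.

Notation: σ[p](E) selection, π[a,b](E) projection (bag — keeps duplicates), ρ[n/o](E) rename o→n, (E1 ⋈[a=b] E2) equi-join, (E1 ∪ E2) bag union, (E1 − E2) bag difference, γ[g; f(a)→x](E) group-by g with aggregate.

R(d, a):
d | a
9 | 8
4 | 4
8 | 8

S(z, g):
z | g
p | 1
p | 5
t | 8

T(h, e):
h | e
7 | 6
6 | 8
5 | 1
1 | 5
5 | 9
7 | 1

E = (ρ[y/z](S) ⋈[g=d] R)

Per-node cardinality:
  S → 3
  ρ[y/z](S) → 3
  R → 3
  (ρ[y/z](S) ⋈[g=d] R) → 1

|E| = 1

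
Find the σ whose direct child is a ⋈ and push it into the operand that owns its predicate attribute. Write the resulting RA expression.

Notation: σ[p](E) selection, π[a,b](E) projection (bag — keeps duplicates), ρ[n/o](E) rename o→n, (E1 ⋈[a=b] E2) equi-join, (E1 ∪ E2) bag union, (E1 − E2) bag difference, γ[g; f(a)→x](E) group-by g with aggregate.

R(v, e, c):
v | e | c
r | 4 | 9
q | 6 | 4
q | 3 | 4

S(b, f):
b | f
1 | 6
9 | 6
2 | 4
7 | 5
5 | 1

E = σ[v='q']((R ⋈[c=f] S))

σ filters on v, owned by the left side.
E' = (σ[v='q'](R) ⋈[c=f] S)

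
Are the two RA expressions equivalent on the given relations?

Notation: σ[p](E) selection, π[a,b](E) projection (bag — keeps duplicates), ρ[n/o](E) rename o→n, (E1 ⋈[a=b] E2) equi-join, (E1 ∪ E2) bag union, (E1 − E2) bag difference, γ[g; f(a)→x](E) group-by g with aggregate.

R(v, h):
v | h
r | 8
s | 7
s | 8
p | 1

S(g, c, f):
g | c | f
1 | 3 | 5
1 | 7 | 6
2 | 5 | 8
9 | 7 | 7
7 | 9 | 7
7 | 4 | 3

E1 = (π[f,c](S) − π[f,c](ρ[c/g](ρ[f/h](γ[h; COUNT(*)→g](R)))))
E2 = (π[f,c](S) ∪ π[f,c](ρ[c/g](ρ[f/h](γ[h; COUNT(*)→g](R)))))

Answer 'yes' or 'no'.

E1 row counts bottom-up:
  S → 6
  π[f,c](S) → 6
  R → 4
  γ[h; COUNT(*)→g](R) → 3
  ρ[f/h](γ[h; COUNT(*)→g](R)) → 3
  ρ[c/g](ρ[f/h](γ[h; COUNT(*)→g](R))) → 3
  π[f,c](ρ[c/g](ρ[f/h](γ[h; COUNT(*)→g](R)))) → 3
  (π[f,c](S) − π[f,c](ρ[c/g](ρ[f/h](γ[h; COUNT(*)→g](R))))) → 6
E2 row counts bottom-up:
  S → 6
  π[f,c](S) → 6
  R → 4
  γ[h; COUNT(*)→g](R) → 3
  ρ[f/h](γ[h; COUNT(*)→g](R)) → 3
  ρ[c/g](ρ[f/h](γ[h; COUNT(*)→g](R))) → 3
  π[f,c](ρ[c/g](ρ[f/h](γ[h; COUNT(*)→g](R)))) → 3
  (π[f,c](S) ∪ π[f,c](ρ[c/g](ρ[f/h](γ[h; COUNT(*)→g](R))))) → 9

E1 result:
f | c
3 | 4
5 | 3
6 | 7
7 | 7
7 | 9
8 | 5
E2 result:
f | c
1 | 1
3 | 4
5 | 3
6 | 7
7 | 1
7 | 7
7 | 9
8 | 2
8 | 5
Witness: (7, 1) appears 0× in E1 but 1× in E2.

no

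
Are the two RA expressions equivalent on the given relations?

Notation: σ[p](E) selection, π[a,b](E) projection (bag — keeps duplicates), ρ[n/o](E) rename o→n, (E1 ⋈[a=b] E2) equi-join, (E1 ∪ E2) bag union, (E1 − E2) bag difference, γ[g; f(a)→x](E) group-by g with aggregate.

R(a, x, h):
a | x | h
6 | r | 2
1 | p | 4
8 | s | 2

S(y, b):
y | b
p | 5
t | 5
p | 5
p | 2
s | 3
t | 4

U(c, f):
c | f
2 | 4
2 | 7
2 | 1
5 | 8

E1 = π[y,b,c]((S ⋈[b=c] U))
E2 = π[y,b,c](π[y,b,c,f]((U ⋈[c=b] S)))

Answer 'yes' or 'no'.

E1 stepwise |·|:
  S → 6
  U → 4
  (S ⋈[b=c] U) → 6
  π[y,b,c]((S ⋈[b=c] U)) → 6
E2 stepwise |·|:
  U → 4
  S → 6
  (U ⋈[c=b] S) → 6
  π[y,b,c,f]((U ⋈[c=b] S)) → 6
  π[y,b,c](π[y,b,c,f]((U ⋈[c=b] S))) → 6

E1 and E2 produce the same multiset:
y | b | c
p | 2 | 2
p | 2 | 2
p | 2 | 2
p | 5 | 5
p | 5 | 5
t | 5 | 5

yes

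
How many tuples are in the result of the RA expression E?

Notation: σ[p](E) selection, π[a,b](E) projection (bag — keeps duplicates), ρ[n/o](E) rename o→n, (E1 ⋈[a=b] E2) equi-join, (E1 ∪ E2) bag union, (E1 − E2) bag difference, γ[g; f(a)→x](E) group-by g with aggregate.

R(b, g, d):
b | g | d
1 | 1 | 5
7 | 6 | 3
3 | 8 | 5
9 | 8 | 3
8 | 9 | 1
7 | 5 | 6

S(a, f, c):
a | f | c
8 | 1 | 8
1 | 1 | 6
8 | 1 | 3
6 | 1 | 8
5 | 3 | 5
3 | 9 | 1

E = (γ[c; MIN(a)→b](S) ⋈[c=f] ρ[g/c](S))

Per-node cardinality:
  S → 6
  γ[c; MIN(a)→b](S) → 5
  S → 6
  ρ[g/c](S) → 6
  (γ[c; MIN(a)→b](S) ⋈[c=f] ρ[g/c](S)) → 5

|E| = 5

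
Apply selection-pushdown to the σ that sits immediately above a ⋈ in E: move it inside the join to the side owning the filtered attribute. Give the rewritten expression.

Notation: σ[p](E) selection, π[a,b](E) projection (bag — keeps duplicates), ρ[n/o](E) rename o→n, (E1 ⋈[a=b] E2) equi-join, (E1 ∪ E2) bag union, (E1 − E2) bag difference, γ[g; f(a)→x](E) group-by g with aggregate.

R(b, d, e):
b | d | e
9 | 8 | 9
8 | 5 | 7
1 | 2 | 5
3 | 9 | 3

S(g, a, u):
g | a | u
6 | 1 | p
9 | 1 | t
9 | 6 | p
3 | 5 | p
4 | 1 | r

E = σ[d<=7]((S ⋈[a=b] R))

σ filters on d, owned by the right side.
E' = (S ⋈[a=b] σ[d<=7](R))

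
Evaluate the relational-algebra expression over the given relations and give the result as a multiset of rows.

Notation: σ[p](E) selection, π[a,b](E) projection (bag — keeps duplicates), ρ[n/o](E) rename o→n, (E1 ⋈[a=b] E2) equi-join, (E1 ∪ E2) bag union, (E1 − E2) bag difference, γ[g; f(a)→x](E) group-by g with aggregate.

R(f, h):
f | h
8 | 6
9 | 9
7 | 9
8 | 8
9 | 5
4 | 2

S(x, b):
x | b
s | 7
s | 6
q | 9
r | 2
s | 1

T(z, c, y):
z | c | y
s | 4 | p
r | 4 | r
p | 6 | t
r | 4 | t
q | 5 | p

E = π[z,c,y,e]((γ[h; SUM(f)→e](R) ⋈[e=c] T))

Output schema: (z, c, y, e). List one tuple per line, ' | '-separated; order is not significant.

Stepwise |·|:
  R → 6
  γ[h; SUM(f)→e](R) → 5
  T → 5
  (γ[h; SUM(f)→e](R) ⋈[e=c] T) → 3
  π[z,c,y,e]((γ[h; SUM(f)→e](R) ⋈[e=c] T)) → 3

== RESULT ==
z | c | y | e
r | 4 | r | 4
r | 4 | t | 4
s | 4 | p | 4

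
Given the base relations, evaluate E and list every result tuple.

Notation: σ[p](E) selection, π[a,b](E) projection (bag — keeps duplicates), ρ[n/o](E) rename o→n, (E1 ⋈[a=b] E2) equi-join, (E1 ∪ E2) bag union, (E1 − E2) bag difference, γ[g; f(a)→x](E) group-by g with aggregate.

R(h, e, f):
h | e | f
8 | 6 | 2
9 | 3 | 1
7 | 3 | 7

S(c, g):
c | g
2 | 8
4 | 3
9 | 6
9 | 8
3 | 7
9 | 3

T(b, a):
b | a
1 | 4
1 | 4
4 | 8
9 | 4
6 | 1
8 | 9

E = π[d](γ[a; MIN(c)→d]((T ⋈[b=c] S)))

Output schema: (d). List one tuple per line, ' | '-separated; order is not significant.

Per-node cardinality:
  T → 6
  S → 6
  (T ⋈[b=c] S) → 4
  γ[a; MIN(c)→d]((T ⋈[b=c] S)) → 2
  π[d](γ[a; MIN(c)→d]((T ⋈[b=c] S))) → 2

== RESULT ==
d
4
9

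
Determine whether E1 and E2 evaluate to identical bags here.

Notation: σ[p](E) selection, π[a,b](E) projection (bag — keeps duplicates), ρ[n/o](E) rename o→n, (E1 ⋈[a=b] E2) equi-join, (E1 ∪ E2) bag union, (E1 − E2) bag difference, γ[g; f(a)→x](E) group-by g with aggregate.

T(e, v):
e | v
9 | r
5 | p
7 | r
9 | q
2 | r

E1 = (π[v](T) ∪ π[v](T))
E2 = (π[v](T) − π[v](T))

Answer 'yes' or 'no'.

E1 stepwise |·|:
  T → 5
  π[v](T) → 5
  T → 5
  π[v](T) → 5
  (π[v](T) ∪ π[v](T)) → 10
E2 stepwise |·|:
  T → 5
  π[v](T) → 5
  T → 5
  π[v](T) → 5
  (π[v](T) − π[v](T)) → 0

E1 result:
v
p
p
q
q
r
r
r
r
r
r
E2 result:
v
(0 rows)
Witness: ('p',) appears 2× in E1 but 0× in E2.

no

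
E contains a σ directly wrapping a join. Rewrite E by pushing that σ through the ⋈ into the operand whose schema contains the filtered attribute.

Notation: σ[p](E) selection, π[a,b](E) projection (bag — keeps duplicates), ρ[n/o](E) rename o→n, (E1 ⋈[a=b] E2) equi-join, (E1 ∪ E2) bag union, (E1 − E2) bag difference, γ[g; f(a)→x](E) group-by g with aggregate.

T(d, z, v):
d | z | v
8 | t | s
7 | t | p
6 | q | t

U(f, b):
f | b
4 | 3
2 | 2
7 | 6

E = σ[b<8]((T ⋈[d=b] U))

σ filters on b, owned by the right side.
E' = (T ⋈[d=b] σ[b<8](U))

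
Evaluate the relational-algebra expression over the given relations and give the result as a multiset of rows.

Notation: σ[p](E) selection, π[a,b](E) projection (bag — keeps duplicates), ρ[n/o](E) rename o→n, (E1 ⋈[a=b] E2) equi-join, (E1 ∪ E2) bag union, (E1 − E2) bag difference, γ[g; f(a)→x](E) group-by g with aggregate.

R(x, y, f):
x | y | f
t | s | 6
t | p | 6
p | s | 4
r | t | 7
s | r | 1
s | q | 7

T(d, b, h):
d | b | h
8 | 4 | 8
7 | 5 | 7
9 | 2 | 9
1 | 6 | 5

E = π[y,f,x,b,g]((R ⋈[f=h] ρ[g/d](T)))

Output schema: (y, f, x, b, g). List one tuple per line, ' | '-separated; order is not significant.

Subexpression sizes:
  R → 6
  T → 4
  ρ[g/d](T) → 4
  (R ⋈[f=h] ρ[g/d](T)) → 2
  π[y,f,x,b,g]((R ⋈[f=h] ρ[g/d](T))) → 2

== RESULT ==
y | f | x | b | g
q | 7 | s | 5 | 7
t | 7 | r | 5 | 7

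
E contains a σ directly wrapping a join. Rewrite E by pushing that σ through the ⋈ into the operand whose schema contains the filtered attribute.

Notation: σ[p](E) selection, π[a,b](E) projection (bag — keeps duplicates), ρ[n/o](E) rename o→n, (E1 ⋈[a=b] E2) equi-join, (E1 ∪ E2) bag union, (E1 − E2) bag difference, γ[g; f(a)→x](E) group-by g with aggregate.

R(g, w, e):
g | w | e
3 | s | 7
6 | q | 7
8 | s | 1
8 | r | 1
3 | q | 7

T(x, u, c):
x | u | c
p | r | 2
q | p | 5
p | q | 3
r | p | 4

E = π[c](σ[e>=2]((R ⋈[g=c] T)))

σ filters on e, owned by the left side.
E' = π[c]((σ[e>=2](R) ⋈[g=c] T))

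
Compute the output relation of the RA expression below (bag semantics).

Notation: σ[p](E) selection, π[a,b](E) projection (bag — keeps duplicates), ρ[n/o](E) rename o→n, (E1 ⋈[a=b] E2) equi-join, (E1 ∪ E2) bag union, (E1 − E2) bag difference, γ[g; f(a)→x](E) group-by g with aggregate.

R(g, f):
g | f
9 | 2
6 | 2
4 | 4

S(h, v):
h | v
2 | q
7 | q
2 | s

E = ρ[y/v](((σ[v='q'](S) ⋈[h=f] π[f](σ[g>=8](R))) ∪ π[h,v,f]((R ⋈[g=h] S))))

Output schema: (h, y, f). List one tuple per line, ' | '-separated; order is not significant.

Per-node cardinality:
  S → 3
  σ[v='q'](S) → 2
  R → 3
  σ[g>=8](R) → 1
  π[f](σ[g>=8](R)) → 1
  (σ[v='q'](S) ⋈[h=f] π[f](σ[g>=8](R))) → 1
  R → 3
  S → 3
  (R ⋈[g=h] S) → 0
  π[h,v,f]((R ⋈[g=h] S)) → 0
  ((σ[v='q'](S) ⋈[h=f] π[f](σ[g>=8](R))) ∪ π[h,v,f]((R ⋈[g=h] S))) → 1
  ρ[y/v](((σ[v='q'](S) ⋈[h=f] π[f](σ[g>=8](R))) ∪ π[h,v,f]((R ⋈[g=h] S)))) → 1

== RESULT ==
h | y | f
2 | q | 2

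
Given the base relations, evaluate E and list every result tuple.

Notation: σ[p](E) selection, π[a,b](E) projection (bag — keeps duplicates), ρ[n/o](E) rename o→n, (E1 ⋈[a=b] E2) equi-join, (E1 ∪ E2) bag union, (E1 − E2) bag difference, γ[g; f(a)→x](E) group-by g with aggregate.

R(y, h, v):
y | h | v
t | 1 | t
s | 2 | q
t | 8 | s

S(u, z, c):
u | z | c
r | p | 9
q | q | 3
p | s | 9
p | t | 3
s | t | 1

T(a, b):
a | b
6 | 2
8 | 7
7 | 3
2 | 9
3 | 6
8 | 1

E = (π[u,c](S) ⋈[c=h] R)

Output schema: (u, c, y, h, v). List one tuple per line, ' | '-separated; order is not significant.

Per-node cardinality:
  S → 5
  π[u,c](S) → 5
  R → 3
  (π[u,c](S) ⋈[c=h] R) → 1

== RESULT ==
u | c | y | h | v
s | 1 | t | 1 | t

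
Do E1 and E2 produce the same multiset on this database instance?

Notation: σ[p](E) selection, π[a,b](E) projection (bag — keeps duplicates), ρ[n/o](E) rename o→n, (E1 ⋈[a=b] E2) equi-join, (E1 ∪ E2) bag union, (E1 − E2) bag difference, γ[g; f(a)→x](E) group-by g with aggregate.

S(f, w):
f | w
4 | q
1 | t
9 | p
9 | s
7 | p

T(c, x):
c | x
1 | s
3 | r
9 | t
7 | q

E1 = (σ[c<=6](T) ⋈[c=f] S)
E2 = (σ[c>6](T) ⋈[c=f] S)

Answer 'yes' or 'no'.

E1 stepwise |·|:
  T → 4
  σ[c<=6](T) → 2
  S → 5
  (σ[c<=6](T) ⋈[c=f] S) → 1
E2 stepwise |·|:
  T → 4
  σ[c>6](T) → 2
  S → 5
  (σ[c>6](T) ⋈[c=f] S) → 3

E1 result:
c | x | f | w
1 | s | 1 | t
E2 result:
c | x | f | w
7 | q | 7 | p
9 | t | 9 | p
9 | t | 9 | s
Witness: (7, 'q', 7, 'p') appears 0× in E1 but 1× in E2.

no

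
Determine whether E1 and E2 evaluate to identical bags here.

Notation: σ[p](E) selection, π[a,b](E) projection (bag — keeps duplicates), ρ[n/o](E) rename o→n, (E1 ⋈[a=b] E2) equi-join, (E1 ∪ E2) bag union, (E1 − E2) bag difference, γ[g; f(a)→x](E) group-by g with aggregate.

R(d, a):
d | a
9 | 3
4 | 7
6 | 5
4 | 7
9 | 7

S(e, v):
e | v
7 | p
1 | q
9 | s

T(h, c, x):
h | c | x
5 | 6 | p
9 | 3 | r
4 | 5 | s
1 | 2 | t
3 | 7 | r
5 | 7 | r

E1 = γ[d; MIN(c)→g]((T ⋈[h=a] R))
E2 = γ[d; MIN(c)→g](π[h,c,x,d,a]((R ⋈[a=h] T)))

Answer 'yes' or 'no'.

E1 row counts bottom-up:
  T → 6
  R → 5
  (T ⋈[h=a] R) → 3
  γ[d; MIN(c)→g]((T ⋈[h=a] R)) → 2
E2 row counts bottom-up:
  R → 5
  T → 6
  (R ⋈[a=h] T) → 3
  π[h,c,x,d,a]((R ⋈[a=h] T)) → 3
  γ[d; MIN(c)→g](π[h,c,x,d,a]((R ⋈[a=h] T))) → 2

E1 and E2 produce the same multiset:
d | g
6 | 6
9 | 7

yes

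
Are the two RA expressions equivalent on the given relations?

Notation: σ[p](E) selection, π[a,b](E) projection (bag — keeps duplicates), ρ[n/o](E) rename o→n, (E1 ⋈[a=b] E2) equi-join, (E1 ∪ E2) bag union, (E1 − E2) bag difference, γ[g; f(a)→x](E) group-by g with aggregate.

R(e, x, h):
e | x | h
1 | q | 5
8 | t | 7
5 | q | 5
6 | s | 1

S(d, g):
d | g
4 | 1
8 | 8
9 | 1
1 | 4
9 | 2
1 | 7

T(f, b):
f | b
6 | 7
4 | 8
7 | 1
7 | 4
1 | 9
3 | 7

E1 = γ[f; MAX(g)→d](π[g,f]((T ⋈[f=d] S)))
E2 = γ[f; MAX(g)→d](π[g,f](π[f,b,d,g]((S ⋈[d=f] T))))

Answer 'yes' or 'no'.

E1 per-node cardinality:
  T → 6
  S → 6
  (T ⋈[f=d] S) → 3
  π[g,f]((T ⋈[f=d] S)) → 3
  γ[f; MAX(g)→d](π[g,f]((T ⋈[f=d] S))) → 2
E2 per-node cardinality:
  S → 6
  T → 6
  (S ⋈[d=f] T) → 3
  π[f,b,d,g]((S ⋈[d=f] T)) → 3
  π[g,f](π[f,b,d,g]((S ⋈[d=f] T))) → 3
  γ[f; MAX(g)→d](π[g,f](π[f,b,d,g]((S ⋈[d=f] T)))) → 2

E1 and E2 produce the same multiset:
f | d
1 | 7
4 | 1

yes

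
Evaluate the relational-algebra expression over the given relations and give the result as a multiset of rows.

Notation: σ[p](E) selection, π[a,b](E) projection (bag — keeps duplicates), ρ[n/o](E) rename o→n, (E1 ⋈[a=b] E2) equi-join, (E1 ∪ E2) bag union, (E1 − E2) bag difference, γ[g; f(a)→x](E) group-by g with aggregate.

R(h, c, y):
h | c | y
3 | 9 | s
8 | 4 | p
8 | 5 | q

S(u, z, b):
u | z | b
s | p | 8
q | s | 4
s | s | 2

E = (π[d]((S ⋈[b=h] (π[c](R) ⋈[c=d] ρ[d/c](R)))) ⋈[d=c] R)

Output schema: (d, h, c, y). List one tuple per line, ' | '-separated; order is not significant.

Subexpression sizes:
  S → 3
  R → 3
  π[c](R) → 3
  R → 3
  ρ[d/c](R) → 3
  (π[c](R) ⋈[c=d] ρ[d/c](R)) → 3
  (S ⋈[b=h] (π[c](R) ⋈[c=d] ρ[d/c](R))) → 2
  π[d]((S ⋈[b=h] (π[c](R) ⋈[c=d] ρ[d/c](R)))) → 2
  R → 3
  (π[d]((S ⋈[b=h] (π[c](R) ⋈[c=d] ρ[d/c](R)))) ⋈[d=c] R) → 2

== RESULT ==
d | h | c | y
4 | 8 | 4 | p
5 | 8 | 5 | q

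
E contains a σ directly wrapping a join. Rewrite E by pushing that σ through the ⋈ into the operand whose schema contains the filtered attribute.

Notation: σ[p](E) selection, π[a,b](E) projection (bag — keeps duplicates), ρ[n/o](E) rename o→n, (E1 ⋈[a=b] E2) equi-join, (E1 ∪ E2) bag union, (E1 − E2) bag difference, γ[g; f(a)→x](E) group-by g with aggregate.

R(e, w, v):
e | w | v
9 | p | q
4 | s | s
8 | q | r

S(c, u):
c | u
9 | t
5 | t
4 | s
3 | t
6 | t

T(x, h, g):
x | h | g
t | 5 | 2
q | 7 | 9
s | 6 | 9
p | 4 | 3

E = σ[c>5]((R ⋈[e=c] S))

σ filters on c, owned by the right side.
E' = (R ⋈[e=c] σ[c>5](S))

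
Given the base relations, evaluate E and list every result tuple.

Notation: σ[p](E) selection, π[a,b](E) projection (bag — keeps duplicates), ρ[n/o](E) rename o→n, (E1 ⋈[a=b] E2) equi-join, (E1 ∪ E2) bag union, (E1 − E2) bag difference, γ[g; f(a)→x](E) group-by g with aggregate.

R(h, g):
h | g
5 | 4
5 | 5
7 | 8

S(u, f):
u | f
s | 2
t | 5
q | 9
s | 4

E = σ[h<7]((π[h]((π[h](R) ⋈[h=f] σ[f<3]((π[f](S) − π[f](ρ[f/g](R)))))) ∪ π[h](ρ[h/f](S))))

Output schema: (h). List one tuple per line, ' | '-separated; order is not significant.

Stepwise |·|:
  R → 3
  π[h](R) → 3
  S → 4
  π[f](S) → 4
  R → 3
  ρ[f/g](R) → 3
  π[f](ρ[f/g](R)) → 3
  (π[f](S) − π[f](ρ[f/g](R))) → 2
  σ[f<3]((π[f](S) − π[f](ρ[f/g](R)))) → 1
  (π[h](R) ⋈[h=f] σ[f<3]((π[f](S) − π[f](ρ[f/g](R))))) → 0
  π[h]((π[h](R) ⋈[h=f] σ[f<3]((π[f](S) − π[f](ρ[f/g](R)))))) → 0
  S → 4
  ρ[h/f](S) → 4
  π[h](ρ[h/f](S)) → 4
  (π[h]((π[h](R) ⋈[h=f] σ[f<3]((π[f](S) − π[f](ρ[f/g](R)))))) ∪ π[h](ρ[h/f](S))) → 4
  σ[h<7]((π[h]((π[h](R) ⋈[h=f] σ[f<3]((π[f](S) − π[f](ρ[f/g](R)))))) ∪ π[h](ρ[h/f](S)))) → 3

== RESULT ==
h
2
4
5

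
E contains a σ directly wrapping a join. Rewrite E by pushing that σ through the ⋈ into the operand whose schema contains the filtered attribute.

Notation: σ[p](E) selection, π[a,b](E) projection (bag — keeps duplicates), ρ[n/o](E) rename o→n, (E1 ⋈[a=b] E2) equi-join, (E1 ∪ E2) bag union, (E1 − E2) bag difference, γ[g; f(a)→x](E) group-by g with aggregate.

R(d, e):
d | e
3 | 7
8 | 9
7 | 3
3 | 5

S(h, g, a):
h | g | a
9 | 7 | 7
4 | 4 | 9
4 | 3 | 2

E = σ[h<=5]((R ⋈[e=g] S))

σ filters on h, owned by the right side.
E' = (R ⋈[e=g] σ[h<=5](S))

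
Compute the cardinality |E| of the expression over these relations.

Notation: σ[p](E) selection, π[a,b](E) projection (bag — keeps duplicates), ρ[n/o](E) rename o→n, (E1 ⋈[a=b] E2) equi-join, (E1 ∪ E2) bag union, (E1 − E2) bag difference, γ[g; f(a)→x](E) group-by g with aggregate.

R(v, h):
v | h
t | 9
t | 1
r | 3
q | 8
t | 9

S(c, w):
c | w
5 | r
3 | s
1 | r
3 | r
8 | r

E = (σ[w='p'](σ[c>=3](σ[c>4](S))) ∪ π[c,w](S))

Per-node cardinality:
  S → 5
  σ[c>4](S) → 2
  σ[c>=3](σ[c>4](S)) → 2
  σ[w='p'](σ[c>=3](σ[c>4](S))) → 0
  S → 5
  π[c,w](S) → 5
  (σ[w='p'](σ[c>=3](σ[c>4](S))) ∪ π[c,w](S)) → 5

|E| = 5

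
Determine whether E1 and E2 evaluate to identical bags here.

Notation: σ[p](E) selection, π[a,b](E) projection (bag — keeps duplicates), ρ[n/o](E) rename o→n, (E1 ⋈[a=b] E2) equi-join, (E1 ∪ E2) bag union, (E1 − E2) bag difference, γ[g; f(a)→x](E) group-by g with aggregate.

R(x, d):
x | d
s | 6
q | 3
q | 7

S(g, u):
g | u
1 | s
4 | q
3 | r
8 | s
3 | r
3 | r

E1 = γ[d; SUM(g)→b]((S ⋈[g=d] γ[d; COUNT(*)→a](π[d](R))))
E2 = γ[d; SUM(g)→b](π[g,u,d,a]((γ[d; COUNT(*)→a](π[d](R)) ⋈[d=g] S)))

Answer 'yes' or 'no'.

E1 row counts bottom-up:
  S → 6
  R → 3
  π[d](R) → 3
  γ[d; COUNT(*)→a](π[d](R)) → 3
  (S ⋈[g=d] γ[d; COUNT(*)→a](π[d](R))) → 3
  γ[d; SUM(g)→b]((S ⋈[g=d] γ[d; COUNT(*)→a](π[d](R)))) → 1
E2 row counts bottom-up:
  R → 3
  π[d](R) → 3
  γ[d; COUNT(*)→a](π[d](R)) → 3
  S → 6
  (γ[d; COUNT(*)→a](π[d](R)) ⋈[d=g] S) → 3
  π[g,u,d,a]((γ[d; COUNT(*)→a](π[d](R)) ⋈[d=g] S)) → 3
  γ[d; SUM(g)→b](π[g,u,d,a]((γ[d; COUNT(*)→a](π[d](R)) ⋈[d=g] S))) → 1

E1 and E2 produce the same multiset:
d | b
3 | 9

yes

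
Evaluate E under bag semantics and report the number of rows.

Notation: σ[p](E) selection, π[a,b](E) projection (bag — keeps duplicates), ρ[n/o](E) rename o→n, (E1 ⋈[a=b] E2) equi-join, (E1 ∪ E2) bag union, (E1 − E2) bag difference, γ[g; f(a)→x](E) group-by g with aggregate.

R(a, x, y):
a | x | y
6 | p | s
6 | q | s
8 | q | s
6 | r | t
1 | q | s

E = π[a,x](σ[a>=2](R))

Subexpression sizes:
  R → 5
  σ[a>=2](R) → 4
  π[a,x](σ[a>=2](R)) → 4

|E| = 4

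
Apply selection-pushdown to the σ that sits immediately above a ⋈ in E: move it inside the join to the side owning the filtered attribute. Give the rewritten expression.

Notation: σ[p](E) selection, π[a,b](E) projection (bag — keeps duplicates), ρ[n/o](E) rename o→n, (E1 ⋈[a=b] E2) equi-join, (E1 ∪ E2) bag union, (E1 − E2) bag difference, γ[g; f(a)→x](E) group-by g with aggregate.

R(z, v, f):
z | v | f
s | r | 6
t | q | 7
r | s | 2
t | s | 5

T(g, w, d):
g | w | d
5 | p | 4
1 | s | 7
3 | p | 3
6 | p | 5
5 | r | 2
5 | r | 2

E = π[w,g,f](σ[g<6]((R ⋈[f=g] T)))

σ filters on g, owned by the right side.
E' = π[w,g,f]((R ⋈[f=g] σ[g<6](T)))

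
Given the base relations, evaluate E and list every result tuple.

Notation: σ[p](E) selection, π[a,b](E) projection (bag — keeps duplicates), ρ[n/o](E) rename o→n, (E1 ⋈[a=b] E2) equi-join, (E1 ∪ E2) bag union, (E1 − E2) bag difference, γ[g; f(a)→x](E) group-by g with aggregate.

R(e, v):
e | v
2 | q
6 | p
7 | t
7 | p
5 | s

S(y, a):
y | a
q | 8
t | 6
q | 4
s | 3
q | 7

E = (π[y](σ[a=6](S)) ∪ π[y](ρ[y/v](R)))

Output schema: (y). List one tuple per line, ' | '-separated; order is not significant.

Stepwise |·|:
  S → 5
  σ[a=6](S) → 1
  π[y](σ[a=6](S)) → 1
  R → 5
  ρ[y/v](R) → 5
  π[y](ρ[y/v](R)) → 5
  (π[y](σ[a=6](S)) ∪ π[y](ρ[y/v](R))) → 6

== RESULT ==
y
p
p
q
s
t
t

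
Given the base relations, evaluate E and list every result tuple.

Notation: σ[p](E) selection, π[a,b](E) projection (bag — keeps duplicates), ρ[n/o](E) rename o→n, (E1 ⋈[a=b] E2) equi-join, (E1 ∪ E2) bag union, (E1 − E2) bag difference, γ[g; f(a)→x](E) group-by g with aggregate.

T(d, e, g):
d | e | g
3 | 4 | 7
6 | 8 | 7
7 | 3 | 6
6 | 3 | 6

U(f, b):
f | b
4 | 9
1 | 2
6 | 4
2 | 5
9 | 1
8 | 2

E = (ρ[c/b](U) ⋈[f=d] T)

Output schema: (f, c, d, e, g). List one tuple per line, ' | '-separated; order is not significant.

Row counts bottom-up:
  U → 6
  ρ[c/b](U) → 6
  T → 4
  (ρ[c/b](U) ⋈[f=d] T) → 2

== RESULT ==
f | c | d | e | g
6 | 4 | 6 | 3 | 6
6 | 4 | 6 | 8 | 7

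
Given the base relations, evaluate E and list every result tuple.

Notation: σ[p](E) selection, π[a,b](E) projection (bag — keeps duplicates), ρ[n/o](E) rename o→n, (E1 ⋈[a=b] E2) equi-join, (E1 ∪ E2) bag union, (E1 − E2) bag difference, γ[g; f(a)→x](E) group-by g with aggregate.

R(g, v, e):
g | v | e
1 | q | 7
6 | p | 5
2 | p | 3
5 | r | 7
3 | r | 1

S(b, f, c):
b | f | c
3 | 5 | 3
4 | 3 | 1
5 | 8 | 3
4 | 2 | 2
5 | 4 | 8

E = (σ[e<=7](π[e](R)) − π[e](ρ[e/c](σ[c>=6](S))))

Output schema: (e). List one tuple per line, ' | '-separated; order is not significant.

Stepwise |·|:
  R → 5
  π[e](R) → 5
  σ[e<=7](π[e](R)) → 5
  S → 5
  σ[c>=6](S) → 1
  ρ[e/c](σ[c>=6](S)) → 1
  π[e](ρ[e/c](σ[c>=6](S))) → 1
  (σ[e<=7](π[e](R)) − π[e](ρ[e/c](σ[c>=6](S)))) → 5

== RESULT ==
e
1
3
5
7
7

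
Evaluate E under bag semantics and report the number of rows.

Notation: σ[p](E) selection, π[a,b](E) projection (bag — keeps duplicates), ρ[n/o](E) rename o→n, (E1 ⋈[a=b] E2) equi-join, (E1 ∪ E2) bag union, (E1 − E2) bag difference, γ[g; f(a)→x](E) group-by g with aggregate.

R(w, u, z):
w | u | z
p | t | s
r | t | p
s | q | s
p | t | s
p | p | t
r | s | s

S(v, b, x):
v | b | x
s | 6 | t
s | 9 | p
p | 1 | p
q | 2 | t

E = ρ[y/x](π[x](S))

Row counts bottom-up:
  S → 4
  π[x](S) → 4
  ρ[y/x](π[x](S)) → 4

|E| = 4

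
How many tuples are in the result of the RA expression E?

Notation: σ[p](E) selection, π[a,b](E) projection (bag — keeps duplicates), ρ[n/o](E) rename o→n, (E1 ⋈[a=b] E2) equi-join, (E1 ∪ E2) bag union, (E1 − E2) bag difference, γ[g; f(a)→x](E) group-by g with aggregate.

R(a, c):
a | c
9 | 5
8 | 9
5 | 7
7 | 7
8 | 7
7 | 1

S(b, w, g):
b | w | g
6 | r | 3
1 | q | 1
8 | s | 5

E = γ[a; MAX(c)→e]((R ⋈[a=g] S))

Stepwise |·|:
  R → 6
  S → 3
  (R ⋈[a=g] S) → 1
  γ[a; MAX(c)→e]((R ⋈[a=g] S)) → 1

|E| = 1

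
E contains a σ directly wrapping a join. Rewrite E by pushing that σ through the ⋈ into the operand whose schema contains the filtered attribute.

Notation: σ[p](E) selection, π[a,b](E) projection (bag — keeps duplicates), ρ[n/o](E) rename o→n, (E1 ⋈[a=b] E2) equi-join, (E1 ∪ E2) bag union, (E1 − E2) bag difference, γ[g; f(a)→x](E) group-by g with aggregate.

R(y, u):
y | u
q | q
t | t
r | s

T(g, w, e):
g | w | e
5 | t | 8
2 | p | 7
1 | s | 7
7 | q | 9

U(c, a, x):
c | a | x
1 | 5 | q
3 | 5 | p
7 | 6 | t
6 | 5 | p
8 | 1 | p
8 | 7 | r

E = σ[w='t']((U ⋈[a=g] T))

σ filters on w, owned by the right side.
E' = (U ⋈[a=g] σ[w='t'](T))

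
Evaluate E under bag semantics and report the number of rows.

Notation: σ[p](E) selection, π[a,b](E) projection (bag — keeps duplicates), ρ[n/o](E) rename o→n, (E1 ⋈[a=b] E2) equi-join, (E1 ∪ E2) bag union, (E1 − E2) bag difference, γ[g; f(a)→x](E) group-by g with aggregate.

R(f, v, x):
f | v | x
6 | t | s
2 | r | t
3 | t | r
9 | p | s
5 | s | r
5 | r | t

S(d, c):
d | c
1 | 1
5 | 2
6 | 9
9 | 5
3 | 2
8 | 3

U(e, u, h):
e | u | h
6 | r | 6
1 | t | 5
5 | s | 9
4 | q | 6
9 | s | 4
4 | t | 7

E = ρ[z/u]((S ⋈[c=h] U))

Row counts bottom-up:
  S → 6
  U → 6
  (S ⋈[c=h] U) → 2
  ρ[z/u]((S ⋈[c=h] U)) → 2

|E| = 2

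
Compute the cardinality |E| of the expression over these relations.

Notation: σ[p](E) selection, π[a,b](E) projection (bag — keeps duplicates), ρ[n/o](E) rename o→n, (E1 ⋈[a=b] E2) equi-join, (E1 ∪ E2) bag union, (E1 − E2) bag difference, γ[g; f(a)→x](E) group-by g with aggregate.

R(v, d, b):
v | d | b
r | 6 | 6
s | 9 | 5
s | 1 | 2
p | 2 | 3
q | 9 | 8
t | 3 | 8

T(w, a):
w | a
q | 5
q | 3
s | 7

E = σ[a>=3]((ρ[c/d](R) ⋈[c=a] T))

Stepwise |·|:
  R → 6
  ρ[c/d](R) → 6
  T → 3
  (ρ[c/d](R) ⋈[c=a] T) → 1
  σ[a>=3]((ρ[c/d](R) ⋈[c=a] T)) → 1

|E| = 1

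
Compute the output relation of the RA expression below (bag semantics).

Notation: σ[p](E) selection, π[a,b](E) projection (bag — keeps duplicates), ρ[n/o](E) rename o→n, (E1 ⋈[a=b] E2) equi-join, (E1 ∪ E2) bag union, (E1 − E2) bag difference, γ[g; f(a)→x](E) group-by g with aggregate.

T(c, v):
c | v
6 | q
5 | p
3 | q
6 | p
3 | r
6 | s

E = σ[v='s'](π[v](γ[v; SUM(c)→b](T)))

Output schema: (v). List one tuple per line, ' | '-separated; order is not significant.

Per-node cardinality:
  T → 6
  γ[v; SUM(c)→b](T) → 4
  π[v](γ[v; SUM(c)→b](T)) → 4
  σ[v='s'](π[v](γ[v; SUM(c)→b](T))) → 1

== RESULT ==
v
s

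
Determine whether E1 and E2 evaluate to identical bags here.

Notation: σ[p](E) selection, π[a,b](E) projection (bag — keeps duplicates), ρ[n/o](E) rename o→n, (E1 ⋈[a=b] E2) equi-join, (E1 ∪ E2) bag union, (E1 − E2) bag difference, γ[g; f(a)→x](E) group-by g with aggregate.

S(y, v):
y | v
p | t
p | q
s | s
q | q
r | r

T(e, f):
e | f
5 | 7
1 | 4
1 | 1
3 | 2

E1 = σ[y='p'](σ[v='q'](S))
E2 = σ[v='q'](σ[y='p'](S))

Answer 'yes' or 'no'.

E1 subexpression sizes:
  S → 5
  σ[v='q'](S) → 2
  σ[y='p'](σ[v='q'](S)) → 1
E2 subexpression sizes:
  S → 5
  σ[y='p'](S) → 2
  σ[v='q'](σ[y='p'](S)) → 1

E1 and E2 produce the same multiset:
y | v
p | q

yes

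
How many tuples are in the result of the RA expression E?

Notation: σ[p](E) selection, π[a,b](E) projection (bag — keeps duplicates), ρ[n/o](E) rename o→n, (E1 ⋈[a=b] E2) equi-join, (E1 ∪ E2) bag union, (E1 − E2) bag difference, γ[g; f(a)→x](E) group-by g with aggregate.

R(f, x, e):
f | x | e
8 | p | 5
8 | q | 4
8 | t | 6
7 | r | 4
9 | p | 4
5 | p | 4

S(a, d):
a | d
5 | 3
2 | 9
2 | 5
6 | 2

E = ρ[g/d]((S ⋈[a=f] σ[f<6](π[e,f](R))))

Subexpression sizes:
  S → 4
  R → 6
  π[e,f](R) → 6
  σ[f<6](π[e,f](R)) → 1
  (S ⋈[a=f] σ[f<6](π[e,f](R))) → 1
  ρ[g/d]((S ⋈[a=f] σ[f<6](π[e,f](R)))) → 1

|E| = 1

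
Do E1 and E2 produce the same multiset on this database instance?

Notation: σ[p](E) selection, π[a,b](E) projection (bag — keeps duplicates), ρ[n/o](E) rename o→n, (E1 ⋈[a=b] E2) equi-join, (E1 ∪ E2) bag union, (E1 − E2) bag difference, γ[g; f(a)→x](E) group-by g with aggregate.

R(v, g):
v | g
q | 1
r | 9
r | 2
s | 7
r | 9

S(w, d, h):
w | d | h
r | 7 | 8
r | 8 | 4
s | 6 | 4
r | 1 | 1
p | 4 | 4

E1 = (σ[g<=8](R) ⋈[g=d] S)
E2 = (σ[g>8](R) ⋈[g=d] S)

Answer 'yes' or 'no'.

E1 stepwise |·|:
  R → 5
  σ[g<=8](R) → 3
  S → 5
  (σ[g<=8](R) ⋈[g=d] S) → 2
E2 stepwise |·|:
  R → 5
  σ[g>8](R) → 2
  S → 5
  (σ[g>8](R) ⋈[g=d] S) → 0

E1 result:
v | g | w | d | h
q | 1 | r | 1 | 1
s | 7 | r | 7 | 8
E2 result:
v | g | w | d | h
(0 rows)
Witness: ('q', 1, 'r', 1, 1) appears 1× in E1 but 0× in E2.

no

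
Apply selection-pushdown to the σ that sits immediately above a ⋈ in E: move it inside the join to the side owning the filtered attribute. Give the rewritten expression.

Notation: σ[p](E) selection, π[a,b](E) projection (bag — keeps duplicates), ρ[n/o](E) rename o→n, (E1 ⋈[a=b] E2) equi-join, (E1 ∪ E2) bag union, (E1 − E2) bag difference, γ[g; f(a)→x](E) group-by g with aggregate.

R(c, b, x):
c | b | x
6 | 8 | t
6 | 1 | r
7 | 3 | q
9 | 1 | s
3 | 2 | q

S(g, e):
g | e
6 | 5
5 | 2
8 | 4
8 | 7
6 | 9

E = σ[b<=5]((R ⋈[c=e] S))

σ filters on b, owned by the left side.
E' = (σ[b<=5](R) ⋈[c=e] S)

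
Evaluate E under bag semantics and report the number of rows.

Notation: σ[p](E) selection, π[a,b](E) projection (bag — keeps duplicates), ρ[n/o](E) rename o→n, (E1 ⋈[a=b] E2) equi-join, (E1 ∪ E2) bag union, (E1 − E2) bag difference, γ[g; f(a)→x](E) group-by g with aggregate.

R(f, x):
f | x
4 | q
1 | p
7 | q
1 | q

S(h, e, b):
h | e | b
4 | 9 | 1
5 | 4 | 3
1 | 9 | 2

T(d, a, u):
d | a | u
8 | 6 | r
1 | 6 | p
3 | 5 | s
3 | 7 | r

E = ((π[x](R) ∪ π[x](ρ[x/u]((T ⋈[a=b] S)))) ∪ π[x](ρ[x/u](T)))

Stepwise |·|:
  R → 4
  π[x](R) → 4
  T → 4
  S → 3
  (T ⋈[a=b] S) → 0
  ρ[x/u]((T ⋈[a=b] S)) → 0
  π[x](ρ[x/u]((T ⋈[a=b] S))) → 0
  (π[x](R) ∪ π[x](ρ[x/u]((T ⋈[a=b] S)))) → 4
  T → 4
  ρ[x/u](T) → 4
  π[x](ρ[x/u](T)) → 4
  ((π[x](R) ∪ π[x](ρ[x/u]((T ⋈[a=b] S)))) ∪ π[x](ρ[x/u](T))) → 8

|E| = 8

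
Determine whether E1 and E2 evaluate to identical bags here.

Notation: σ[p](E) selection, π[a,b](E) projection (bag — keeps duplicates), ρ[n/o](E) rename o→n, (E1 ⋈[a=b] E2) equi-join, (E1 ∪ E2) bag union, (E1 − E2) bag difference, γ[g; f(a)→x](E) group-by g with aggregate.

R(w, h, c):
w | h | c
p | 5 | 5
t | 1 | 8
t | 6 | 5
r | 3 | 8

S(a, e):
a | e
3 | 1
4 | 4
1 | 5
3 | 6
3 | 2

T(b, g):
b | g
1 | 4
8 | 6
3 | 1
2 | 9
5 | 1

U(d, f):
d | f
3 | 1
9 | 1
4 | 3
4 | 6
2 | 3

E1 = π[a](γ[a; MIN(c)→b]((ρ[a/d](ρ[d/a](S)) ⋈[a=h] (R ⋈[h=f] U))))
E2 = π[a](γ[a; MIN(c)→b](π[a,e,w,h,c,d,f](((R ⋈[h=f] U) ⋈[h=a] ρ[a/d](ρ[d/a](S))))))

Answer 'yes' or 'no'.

E1 row counts bottom-up:
  S → 5
  ρ[d/a](S) → 5
  ρ[a/d](ρ[d/a](S)) → 5
  R → 4
  U → 5
  (R ⋈[h=f] U) → 5
  (ρ[a/d](ρ[d/a](S)) ⋈[a=h] (R ⋈[h=f] U)) → 8
  γ[a; MIN(c)→b]((ρ[a/d](ρ[d/a](S)) ⋈[a=h] (R ⋈[h=f] U))) → 2
  π[a](γ[a; MIN(c)→b]((ρ[a/d](ρ[d/a](S)) ⋈[a=h] (R ⋈[h=f] U)))) → 2
E2 row counts bottom-up:
  R → 4
  U → 5
  (R ⋈[h=f] U) → 5
  S → 5
  ρ[d/a](S) → 5
  ρ[a/d](ρ[d/a](S)) → 5
  ((R ⋈[h=f] U) ⋈[h=a] ρ[a/d](ρ[d/a](S))) → 8
  π[a,e,w,h,c,d,f](((R ⋈[h=f] U) ⋈[h=a] ρ[a/d](ρ[d/a](S)))) → 8
  γ[a; MIN(c)→b](π[a,e,w,h,c,d,f](((R ⋈[h=f] U) ⋈[h=a] ρ[a/d](ρ[d/a](S))))) → 2
  π[a](γ[a; MIN(c)→b](π[a,e,w,h,c,d,f](((R ⋈[h=f] U) ⋈[h=a] ρ[a/d](ρ[d/a](S)))))) → 2

E1 and E2 produce the same multiset:
a
1
3

yes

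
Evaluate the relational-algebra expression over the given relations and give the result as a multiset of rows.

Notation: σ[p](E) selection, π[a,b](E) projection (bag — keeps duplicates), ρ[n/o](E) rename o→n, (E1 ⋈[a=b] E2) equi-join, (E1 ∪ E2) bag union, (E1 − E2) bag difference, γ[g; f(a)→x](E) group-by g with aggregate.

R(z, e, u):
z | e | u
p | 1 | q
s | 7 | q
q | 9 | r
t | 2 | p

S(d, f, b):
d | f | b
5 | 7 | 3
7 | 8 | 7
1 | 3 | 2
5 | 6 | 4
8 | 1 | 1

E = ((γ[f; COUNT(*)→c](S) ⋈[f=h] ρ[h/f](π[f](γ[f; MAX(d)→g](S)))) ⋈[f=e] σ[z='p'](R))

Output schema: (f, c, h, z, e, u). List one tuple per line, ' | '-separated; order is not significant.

Subexpression sizes:
  S → 5
  γ[f; COUNT(*)→c](S) → 5
  S → 5
  γ[f; MAX(d)→g](S) → 5
  π[f](γ[f; MAX(d)→g](S)) → 5
  ρ[h/f](π[f](γ[f; MAX(d)→g](S))) → 5
  (γ[f; COUNT(*)→c](S) ⋈[f=h] ρ[h/f](π[f](γ[f; MAX(d)→g](S)))) → 5
  R → 4
  σ[z='p'](R) → 1
  ((γ[f; COUNT(*)→c](S) ⋈[f=h] ρ[h/f](π[f](γ[f; MAX(d)→g](S)))) ⋈[f=e] σ[z='p'](R)) → 1

== RESULT ==
f | c | h | z | e | u
1 | 1 | 1 | p | 1 | q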